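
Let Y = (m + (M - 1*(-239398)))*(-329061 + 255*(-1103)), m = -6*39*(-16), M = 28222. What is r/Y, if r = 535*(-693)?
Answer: 41195/18402278296 ≈ 2.2386e-6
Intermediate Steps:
r = -370755
m = 3744 (m = -234*(-16) = 3744)
Y = -165620504664 (Y = (3744 + (28222 - 1*(-239398)))*(-329061 + 255*(-1103)) = (3744 + (28222 + 239398))*(-329061 - 281265) = (3744 + 267620)*(-610326) = 271364*(-610326) = -165620504664)
r/Y = -370755/(-165620504664) = -370755*(-1/165620504664) = 41195/18402278296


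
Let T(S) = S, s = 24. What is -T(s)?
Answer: -24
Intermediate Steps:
-T(s) = -1*24 = -24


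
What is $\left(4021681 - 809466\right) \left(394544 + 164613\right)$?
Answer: $1796132502755$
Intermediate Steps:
$\left(4021681 - 809466\right) \left(394544 + 164613\right) = 3212215 \cdot 559157 = 1796132502755$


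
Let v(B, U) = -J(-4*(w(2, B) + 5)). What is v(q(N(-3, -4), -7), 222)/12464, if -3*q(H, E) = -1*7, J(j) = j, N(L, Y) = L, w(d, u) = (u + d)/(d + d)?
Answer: 73/37392 ≈ 0.0019523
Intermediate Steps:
w(d, u) = (d + u)/(2*d) (w(d, u) = (d + u)/((2*d)) = (d + u)*(1/(2*d)) = (d + u)/(2*d))
q(H, E) = 7/3 (q(H, E) = -(-1)*7/3 = -⅓*(-7) = 7/3)
v(B, U) = 22 + B (v(B, U) = -(-4)*((½)*(2 + B)/2 + 5) = -(-4)*((½)*(½)*(2 + B) + 5) = -(-4)*((½ + B/4) + 5) = -(-4)*(11/2 + B/4) = -(-22 - B) = 22 + B)
v(q(N(-3, -4), -7), 222)/12464 = (22 + 7/3)/12464 = (73/3)*(1/12464) = 73/37392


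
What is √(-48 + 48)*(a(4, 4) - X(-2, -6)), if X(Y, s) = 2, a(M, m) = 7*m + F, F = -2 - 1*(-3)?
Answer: 0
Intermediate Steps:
F = 1 (F = -2 + 3 = 1)
a(M, m) = 1 + 7*m (a(M, m) = 7*m + 1 = 1 + 7*m)
√(-48 + 48)*(a(4, 4) - X(-2, -6)) = √(-48 + 48)*((1 + 7*4) - 1*2) = √0*((1 + 28) - 2) = 0*(29 - 2) = 0*27 = 0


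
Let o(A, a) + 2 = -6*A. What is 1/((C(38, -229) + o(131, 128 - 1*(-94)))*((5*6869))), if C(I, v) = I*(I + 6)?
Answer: 1/30360980 ≈ 3.2937e-8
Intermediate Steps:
o(A, a) = -2 - 6*A
C(I, v) = I*(6 + I)
1/((C(38, -229) + o(131, 128 - 1*(-94)))*((5*6869))) = 1/((38*(6 + 38) + (-2 - 6*131))*((5*6869))) = 1/((38*44 + (-2 - 786))*34345) = (1/34345)/(1672 - 788) = (1/34345)/884 = (1/884)*(1/34345) = 1/30360980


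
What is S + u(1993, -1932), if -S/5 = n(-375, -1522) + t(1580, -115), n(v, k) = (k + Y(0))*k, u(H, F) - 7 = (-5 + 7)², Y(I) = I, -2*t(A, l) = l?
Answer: -23165393/2 ≈ -1.1583e+7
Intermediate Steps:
t(A, l) = -l/2
u(H, F) = 11 (u(H, F) = 7 + (-5 + 7)² = 7 + 2² = 7 + 4 = 11)
n(v, k) = k² (n(v, k) = (k + 0)*k = k*k = k²)
S = -23165415/2 (S = -5*((-1522)² - ½*(-115)) = -5*(2316484 + 115/2) = -5*4633083/2 = -23165415/2 ≈ -1.1583e+7)
S + u(1993, -1932) = -23165415/2 + 11 = -23165393/2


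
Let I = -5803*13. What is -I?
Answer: 75439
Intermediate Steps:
I = -75439
-I = -1*(-75439) = 75439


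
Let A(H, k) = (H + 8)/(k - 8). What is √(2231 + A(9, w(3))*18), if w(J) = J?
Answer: √54245/5 ≈ 46.581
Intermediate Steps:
A(H, k) = (8 + H)/(-8 + k)
√(2231 + A(9, w(3))*18) = √(2231 + ((8 + 9)/(-8 + 3))*18) = √(2231 + (17/(-5))*18) = √(2231 - ⅕*17*18) = √(2231 - 17/5*18) = √(2231 - 306/5) = √(10849/5) = √54245/5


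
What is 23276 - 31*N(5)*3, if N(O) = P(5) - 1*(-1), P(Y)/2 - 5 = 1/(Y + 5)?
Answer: 111172/5 ≈ 22234.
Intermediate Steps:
P(Y) = 10 + 2/(5 + Y) (P(Y) = 10 + 2/(Y + 5) = 10 + 2/(5 + Y))
N(O) = 56/5 (N(O) = 2*(26 + 5*5)/(5 + 5) - 1*(-1) = 2*(26 + 25)/10 + 1 = 2*(⅒)*51 + 1 = 51/5 + 1 = 56/5)
23276 - 31*N(5)*3 = 23276 - 31*(56/5)*3 = 23276 - 1736*3/5 = 23276 - 1*5208/5 = 23276 - 5208/5 = 111172/5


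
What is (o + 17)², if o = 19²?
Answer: 142884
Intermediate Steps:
o = 361
(o + 17)² = (361 + 17)² = 378² = 142884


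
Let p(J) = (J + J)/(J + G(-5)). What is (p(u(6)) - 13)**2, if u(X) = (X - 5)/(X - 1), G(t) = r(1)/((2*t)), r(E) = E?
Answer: 81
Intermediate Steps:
G(t) = 1/(2*t)
u(X) = (-5 + X)/(-1 + X)
p(J) = 2*J/(-1/10 + J) (p(J) = (J + J)/(J + (1/2)/(-5)) = (2*J)/(J + (1/2)*(-1/5)) = (2*J)/(J - 1/10) = (2*J)/(-1/10 + J) = 2*J/(-1/10 + J))
(p(u(6)) - 13)**2 = (20*((-5 + 6)/(-1 + 6))/(-1 + 10*((-5 + 6)/(-1 + 6))) - 13)**2 = (20*(1/5)/(-1 + 10*(1/5)) - 13)**2 = (20*(1/5)/(-1 + 2) - 13)**2 = (20*(1/5)/1 - 13)**2 = (20*(1/5)*1 - 13)**2 = (4 - 13)**2 = (-9)**2 = 81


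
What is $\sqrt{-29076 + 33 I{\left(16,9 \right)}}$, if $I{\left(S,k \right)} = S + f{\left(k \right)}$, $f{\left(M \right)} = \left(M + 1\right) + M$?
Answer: $i \sqrt{27921} \approx 167.1 i$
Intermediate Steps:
$f{\left(M \right)} = 1 + 2 M$ ($f{\left(M \right)} = \left(1 + M\right) + M = 1 + 2 M$)
$I{\left(S,k \right)} = 1 + S + 2 k$ ($I{\left(S,k \right)} = S + \left(1 + 2 k\right) = 1 + S + 2 k$)
$\sqrt{-29076 + 33 I{\left(16,9 \right)}} = \sqrt{-29076 + 33 \left(1 + 16 + 2 \cdot 9\right)} = \sqrt{-29076 + 33 \left(1 + 16 + 18\right)} = \sqrt{-29076 + 33 \cdot 35} = \sqrt{-29076 + 1155} = \sqrt{-27921} = i \sqrt{27921}$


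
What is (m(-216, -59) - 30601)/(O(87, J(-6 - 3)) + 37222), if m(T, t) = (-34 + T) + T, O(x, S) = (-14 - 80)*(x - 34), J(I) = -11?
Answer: -31067/32240 ≈ -0.96362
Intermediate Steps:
O(x, S) = 3196 - 94*x (O(x, S) = -94*(-34 + x) = 3196 - 94*x)
m(T, t) = -34 + 2*T
(m(-216, -59) - 30601)/(O(87, J(-6 - 3)) + 37222) = ((-34 + 2*(-216)) - 30601)/((3196 - 94*87) + 37222) = ((-34 - 432) - 30601)/((3196 - 8178) + 37222) = (-466 - 30601)/(-4982 + 37222) = -31067/32240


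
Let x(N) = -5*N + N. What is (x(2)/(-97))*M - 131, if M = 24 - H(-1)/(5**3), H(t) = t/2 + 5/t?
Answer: -1564331/12125 ≈ -129.02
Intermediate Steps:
x(N) = -4*N
H(t) = t/2 + 5/t (H(t) = t*(1/2) + 5/t = t/2 + 5/t)
M = 6011/250 (M = 24 - ((1/2)*(-1) + 5/(-1))/(5**3) = 24 - (-1/2 + 5*(-1))/125 = 24 - (-1/2 - 5)/125 = 24 - (-11)/(2*125) = 24 - 1*(-11/250) = 24 + 11/250 = 6011/250 ≈ 24.044)
(x(2)/(-97))*M - 131 = (-4*2/(-97))*(6011/250) - 131 = -8*(-1/97)*(6011/250) - 131 = (8/97)*(6011/250) - 131 = 24044/12125 - 131 = -1564331/12125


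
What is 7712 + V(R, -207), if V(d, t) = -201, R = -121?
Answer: 7511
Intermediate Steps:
7712 + V(R, -207) = 7712 - 201 = 7511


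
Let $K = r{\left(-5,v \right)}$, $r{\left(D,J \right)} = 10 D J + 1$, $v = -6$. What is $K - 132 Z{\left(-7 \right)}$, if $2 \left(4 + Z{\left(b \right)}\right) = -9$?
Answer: $1423$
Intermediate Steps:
$Z{\left(b \right)} = - \frac{17}{2}$ ($Z{\left(b \right)} = -4 + \frac{1}{2} \left(-9\right) = -4 - \frac{9}{2} = - \frac{17}{2}$)
$r{\left(D,J \right)} = 1 + 10 D J$ ($r{\left(D,J \right)} = 10 D J + 1 = 1 + 10 D J$)
$K = 301$ ($K = 1 + 10 \left(-5\right) \left(-6\right) = 1 + 300 = 301$)
$K - 132 Z{\left(-7 \right)} = 301 - -1122 = 301 + 1122 = 1423$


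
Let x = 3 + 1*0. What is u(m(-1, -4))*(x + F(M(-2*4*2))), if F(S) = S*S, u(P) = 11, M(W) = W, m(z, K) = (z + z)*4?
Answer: 2849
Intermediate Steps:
m(z, K) = 8*z (m(z, K) = (2*z)*4 = 8*z)
x = 3 (x = 3 + 0 = 3)
F(S) = S²
u(m(-1, -4))*(x + F(M(-2*4*2))) = 11*(3 + (-2*4*2)²) = 11*(3 + (-8*2)²) = 11*(3 + (-16)²) = 11*(3 + 256) = 11*259 = 2849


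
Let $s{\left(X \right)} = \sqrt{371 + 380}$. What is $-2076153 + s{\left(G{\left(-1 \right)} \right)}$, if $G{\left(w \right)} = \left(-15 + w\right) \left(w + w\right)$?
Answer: $-2076153 + \sqrt{751} \approx -2.0761 \cdot 10^{6}$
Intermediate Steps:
$G{\left(w \right)} = 2 w \left(-15 + w\right)$ ($G{\left(w \right)} = \left(-15 + w\right) 2 w = 2 w \left(-15 + w\right)$)
$s{\left(X \right)} = \sqrt{751}$
$-2076153 + s{\left(G{\left(-1 \right)} \right)} = -2076153 + \sqrt{751}$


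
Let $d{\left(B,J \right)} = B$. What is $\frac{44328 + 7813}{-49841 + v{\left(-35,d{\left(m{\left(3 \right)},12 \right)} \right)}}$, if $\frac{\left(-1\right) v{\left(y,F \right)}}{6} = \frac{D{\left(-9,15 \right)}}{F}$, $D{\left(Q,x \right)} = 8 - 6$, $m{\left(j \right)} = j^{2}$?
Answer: $- \frac{156423}{149527} \approx -1.0461$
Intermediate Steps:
$D{\left(Q,x \right)} = 2$
$v{\left(y,F \right)} = - \frac{12}{F}$ ($v{\left(y,F \right)} = - 6 \frac{2}{F} = - \frac{12}{F}$)
$\frac{44328 + 7813}{-49841 + v{\left(-35,d{\left(m{\left(3 \right)},12 \right)} \right)}} = \frac{44328 + 7813}{-49841 - \frac{12}{3^{2}}} = \frac{52141}{-49841 - \frac{12}{9}} = \frac{52141}{-49841 - \frac{4}{3}} = \frac{52141}{- \frac{149527}{3}} = 52141 \left(- \frac{3}{149527}\right) = - \frac{156423}{149527}$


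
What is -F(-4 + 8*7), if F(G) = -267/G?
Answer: 267/52 ≈ 5.1346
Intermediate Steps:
-F(-4 + 8*7) = -(-267)/(-4 + 8*7) = -(-267)/(-4 + 56) = -(-267)/52 = -1*(-267/52) = 267/52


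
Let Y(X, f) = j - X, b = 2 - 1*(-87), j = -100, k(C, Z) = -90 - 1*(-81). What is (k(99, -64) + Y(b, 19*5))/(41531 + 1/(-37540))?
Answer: -7432920/1559073739 ≈ -0.0047675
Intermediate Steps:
k(C, Z) = -9 (k(C, Z) = -90 + 81 = -9)
b = 89 (b = 2 + 87 = 89)
Y(X, f) = -100 - X
(k(99, -64) + Y(b, 19*5))/(41531 + 1/(-37540)) = (-9 + (-100 - 1*89))/(41531 + 1/(-37540)) = (-9 + (-100 - 89))/(41531 - 1/37540) = (-9 - 189)/(1559073739/37540) = -198*37540/1559073739 = -7432920/1559073739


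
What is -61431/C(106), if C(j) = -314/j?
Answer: 3255843/157 ≈ 20738.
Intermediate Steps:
-61431/C(106) = -61431/((-314/106)) = -61431/((-314*1/106)) = -61431/(-157/53) = -61431*(-53/157) = 3255843/157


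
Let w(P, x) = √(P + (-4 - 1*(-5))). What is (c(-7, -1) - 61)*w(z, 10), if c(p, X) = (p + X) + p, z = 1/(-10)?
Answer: -114*√10/5 ≈ -72.100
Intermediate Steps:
z = -⅒ ≈ -0.10000
w(P, x) = √(1 + P) (w(P, x) = √(P + (-4 + 5)) = √(P + 1) = √(1 + P))
c(p, X) = X + 2*p (c(p, X) = (X + p) + p = X + 2*p)
(c(-7, -1) - 61)*w(z, 10) = ((-1 + 2*(-7)) - 61)*√(1 - ⅒) = ((-1 - 14) - 61)*√(9/10) = (-15 - 61)*(3*√10/10) = -114*√10/5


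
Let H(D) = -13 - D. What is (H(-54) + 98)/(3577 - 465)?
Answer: 139/3112 ≈ 0.044666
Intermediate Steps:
(H(-54) + 98)/(3577 - 465) = ((-13 - 1*(-54)) + 98)/(3577 - 465) = ((-13 + 54) + 98)/3112 = (41 + 98)*(1/3112) = 139*(1/3112) = 139/3112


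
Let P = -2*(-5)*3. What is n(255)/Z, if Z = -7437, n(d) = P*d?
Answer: -2550/2479 ≈ -1.0286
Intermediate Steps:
P = 30 (P = 10*3 = 30)
n(d) = 30*d
n(255)/Z = (30*255)/(-7437) = 7650*(-1/7437) = -2550/2479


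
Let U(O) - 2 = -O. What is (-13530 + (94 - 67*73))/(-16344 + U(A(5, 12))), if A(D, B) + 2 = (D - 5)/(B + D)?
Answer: 18327/16340 ≈ 1.1216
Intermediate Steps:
A(D, B) = -2 + (-5 + D)/(B + D) (A(D, B) = -2 + (D - 5)/(B + D) = -2 + (-5 + D)/(B + D))
U(O) = 2 - O
(-13530 + (94 - 67*73))/(-16344 + U(A(5, 12))) = (-13530 + (94 - 67*73))/(-16344 + (2 - (-5 - 1*5 - 2*12)/(12 + 5))) = (-13530 + (94 - 4891))/(-16344 + (2 - (-5 - 5 - 24)/17)) = (-13530 - 4797)/(-16344 + (2 - (-34)/17)) = -18327/(-16344 + (2 - 1*(-2))) = -18327/(-16344 + (2 + 2)) = -18327/(-16344 + 4) = -18327/(-16340) = -18327*(-1/16340) = 18327/16340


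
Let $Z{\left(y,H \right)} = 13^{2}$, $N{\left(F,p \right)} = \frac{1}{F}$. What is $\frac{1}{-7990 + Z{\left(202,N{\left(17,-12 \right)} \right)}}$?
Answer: $- \frac{1}{7821} \approx -0.00012786$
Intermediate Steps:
$Z{\left(y,H \right)} = 169$
$\frac{1}{-7990 + Z{\left(202,N{\left(17,-12 \right)} \right)}} = \frac{1}{-7990 + 169} = \frac{1}{-7821} = - \frac{1}{7821}$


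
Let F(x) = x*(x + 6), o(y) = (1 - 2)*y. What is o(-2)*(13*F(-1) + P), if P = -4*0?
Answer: -130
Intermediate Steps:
o(y) = -y
F(x) = x*(6 + x)
P = 0
o(-2)*(13*F(-1) + P) = (-1*(-2))*(13*(-(6 - 1)) + 0) = 2*(13*(-1*5) + 0) = 2*(13*(-5) + 0) = 2*(-65 + 0) = 2*(-65) = -130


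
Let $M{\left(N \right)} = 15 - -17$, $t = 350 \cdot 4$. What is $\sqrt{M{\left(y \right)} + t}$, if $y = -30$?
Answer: $2 \sqrt{358} \approx 37.842$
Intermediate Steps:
$t = 1400$
$M{\left(N \right)} = 32$ ($M{\left(N \right)} = 15 + 17 = 32$)
$\sqrt{M{\left(y \right)} + t} = \sqrt{32 + 1400} = \sqrt{1432} = 2 \sqrt{358}$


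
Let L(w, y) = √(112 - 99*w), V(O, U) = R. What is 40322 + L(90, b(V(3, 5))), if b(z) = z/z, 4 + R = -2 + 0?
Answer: 40322 + I*√8798 ≈ 40322.0 + 93.798*I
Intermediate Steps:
R = -6 (R = -4 + (-2 + 0) = -4 - 2 = -6)
V(O, U) = -6
b(z) = 1
40322 + L(90, b(V(3, 5))) = 40322 + √(112 - 99*90) = 40322 + √(112 - 8910) = 40322 + √(-8798) = 40322 + I*√8798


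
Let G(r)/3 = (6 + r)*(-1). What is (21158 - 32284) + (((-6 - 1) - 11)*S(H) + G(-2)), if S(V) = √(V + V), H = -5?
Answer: -11138 - 18*I*√10 ≈ -11138.0 - 56.921*I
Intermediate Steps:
G(r) = -18 - 3*r (G(r) = 3*((6 + r)*(-1)) = 3*(-6 - r) = -18 - 3*r)
S(V) = √2*√V (S(V) = √(2*V) = √2*√V)
(21158 - 32284) + (((-6 - 1) - 11)*S(H) + G(-2)) = (21158 - 32284) + (((-6 - 1) - 11)*(√2*√(-5)) + (-18 - 3*(-2))) = -11126 + ((-7 - 11)*(√2*(I*√5)) + (-18 + 6)) = -11126 + (-18*I*√10 - 12) = -11126 + (-12 - 18*I*√10) = -11138 - 18*I*√10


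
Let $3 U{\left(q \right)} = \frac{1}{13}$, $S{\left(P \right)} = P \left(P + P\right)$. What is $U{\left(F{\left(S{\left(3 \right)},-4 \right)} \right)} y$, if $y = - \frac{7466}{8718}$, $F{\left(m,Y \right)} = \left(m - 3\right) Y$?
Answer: $- \frac{3733}{170001} \approx -0.021959$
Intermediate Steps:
$S{\left(P \right)} = 2 P^{2}$ ($S{\left(P \right)} = P 2 P = 2 P^{2}$)
$F{\left(m,Y \right)} = Y \left(-3 + m\right)$ ($F{\left(m,Y \right)} = \left(-3 + m\right) Y = Y \left(-3 + m\right)$)
$y = - \frac{3733}{4359}$ ($y = \left(-7466\right) \frac{1}{8718} = - \frac{3733}{4359} \approx -0.85639$)
$U{\left(q \right)} = \frac{1}{39}$ ($U{\left(q \right)} = \frac{1}{3 \cdot 13} = \frac{1}{3} \cdot \frac{1}{13} = \frac{1}{39}$)
$U{\left(F{\left(S{\left(3 \right)},-4 \right)} \right)} y = \frac{1}{39} \left(- \frac{3733}{4359}\right) = - \frac{3733}{170001}$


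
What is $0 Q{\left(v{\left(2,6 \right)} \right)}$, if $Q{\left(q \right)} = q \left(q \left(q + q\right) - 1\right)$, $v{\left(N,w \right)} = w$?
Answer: $0$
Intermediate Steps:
$Q{\left(q \right)} = q \left(-1 + 2 q^{2}\right)$ ($Q{\left(q \right)} = q \left(q 2 q - 1\right) = q \left(2 q^{2} - 1\right) = q \left(-1 + 2 q^{2}\right)$)
$0 Q{\left(v{\left(2,6 \right)} \right)} = 0 \left(\left(-1\right) 6 + 2 \cdot 6^{3}\right) = 0 \left(-6 + 2 \cdot 216\right) = 0 \left(-6 + 432\right) = 0 \cdot 426 = 0$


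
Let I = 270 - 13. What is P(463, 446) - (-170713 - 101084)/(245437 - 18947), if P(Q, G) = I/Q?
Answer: 184049941/104864870 ≈ 1.7551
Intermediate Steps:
I = 257
P(Q, G) = 257/Q
P(463, 446) - (-170713 - 101084)/(245437 - 18947) = 257/463 - (-170713 - 101084)/(245437 - 18947) = 257*(1/463) - (-271797)/226490 = 257/463 - (-271797)/226490 = 257/463 - 1*(-271797/226490) = 257/463 + 271797/226490 = 184049941/104864870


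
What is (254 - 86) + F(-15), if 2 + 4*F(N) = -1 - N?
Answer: 171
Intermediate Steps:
F(N) = -¾ - N/4 (F(N) = -½ + (-1 - N)/4 = -½ + (-¼ - N/4) = -¾ - N/4)
(254 - 86) + F(-15) = (254 - 86) + (-¾ - ¼*(-15)) = 168 + (-¾ + 15/4) = 168 + 3 = 171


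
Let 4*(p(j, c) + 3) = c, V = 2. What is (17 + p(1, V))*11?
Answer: 319/2 ≈ 159.50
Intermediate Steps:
p(j, c) = -3 + c/4
(17 + p(1, V))*11 = (17 + (-3 + (¼)*2))*11 = (17 + (-3 + ½))*11 = (17 - 5/2)*11 = (29/2)*11 = 319/2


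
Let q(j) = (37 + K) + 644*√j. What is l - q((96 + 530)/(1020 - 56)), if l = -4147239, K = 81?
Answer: -4147357 - 322*√150866/241 ≈ -4.1479e+6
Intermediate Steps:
q(j) = 118 + 644*√j (q(j) = (37 + 81) + 644*√j = 118 + 644*√j)
l - q((96 + 530)/(1020 - 56)) = -4147239 - (118 + 644*√((96 + 530)/(1020 - 56))) = -4147239 - (118 + 644*√(626/964)) = -4147239 - (118 + 644*√(626*(1/964))) = -4147239 - (118 + 644*√(313/482)) = -4147239 - (118 + 644*(√150866/482)) = -4147239 - (118 + 322*√150866/241) = -4147239 + (-118 - 322*√150866/241) = -4147357 - 322*√150866/241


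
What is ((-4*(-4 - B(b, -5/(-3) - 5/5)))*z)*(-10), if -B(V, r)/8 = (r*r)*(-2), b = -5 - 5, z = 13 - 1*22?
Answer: 4000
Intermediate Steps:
z = -9 (z = 13 - 22 = -9)
b = -10
B(V, r) = 16*r**2 (B(V, r) = -8*r*r*(-2) = -8*r**2*(-2) = -(-16)*r**2 = 16*r**2)
((-4*(-4 - B(b, -5/(-3) - 5/5)))*z)*(-10) = (-4*(-4 - 16*(-5/(-3) - 5/5)**2)*(-9))*(-10) = (-4*(-4 - 16*(-5*(-1/3) - 5*1/5)**2)*(-9))*(-10) = (-4*(-4 - 16*(5/3 - 1)**2)*(-9))*(-10) = (-4*(-4 - 16*(2/3)**2)*(-9))*(-10) = (-4*(-4 - 16*4/9)*(-9))*(-10) = (-4*(-4 - 1*64/9)*(-9))*(-10) = (-4*(-4 - 64/9)*(-9))*(-10) = (-4*(-100/9)*(-9))*(-10) = ((400/9)*(-9))*(-10) = -400*(-10) = 4000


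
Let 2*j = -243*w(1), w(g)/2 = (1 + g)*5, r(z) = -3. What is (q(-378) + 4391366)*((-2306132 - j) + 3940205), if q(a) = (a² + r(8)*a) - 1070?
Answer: 7420418463942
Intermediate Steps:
w(g) = 10 + 10*g (w(g) = 2*((1 + g)*5) = 2*(5 + 5*g) = 10 + 10*g)
q(a) = -1070 + a² - 3*a (q(a) = (a² - 3*a) - 1070 = -1070 + a² - 3*a)
j = -2430 (j = (-243*(10 + 10*1))/2 = (-243*(10 + 10))/2 = (-243*20)/2 = (½)*(-4860) = -2430)
(q(-378) + 4391366)*((-2306132 - j) + 3940205) = ((-1070 + (-378)² - 3*(-378)) + 4391366)*((-2306132 - 1*(-2430)) + 3940205) = ((-1070 + 142884 + 1134) + 4391366)*((-2306132 + 2430) + 3940205) = (142948 + 4391366)*(-2303702 + 3940205) = 4534314*1636503 = 7420418463942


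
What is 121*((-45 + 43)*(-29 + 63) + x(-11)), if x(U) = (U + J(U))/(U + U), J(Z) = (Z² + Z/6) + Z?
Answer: -105149/12 ≈ -8762.4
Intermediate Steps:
J(Z) = Z² + 7*Z/6 (J(Z) = (Z² + Z/6) + Z = Z² + 7*Z/6)
x(U) = (U + U*(7 + 6*U)/6)/(2*U) (x(U) = (U + U*(7 + 6*U)/6)/(U + U) = (U + U*(7 + 6*U)/6)/((2*U)) = (U + U*(7 + 6*U)/6)*(1/(2*U)) = (U + U*(7 + 6*U)/6)/(2*U))
121*((-45 + 43)*(-29 + 63) + x(-11)) = 121*((-45 + 43)*(-29 + 63) + (13/12 + (½)*(-11))) = 121*(-2*34 + (13/12 - 11/2)) = 121*(-68 - 53/12) = 121*(-869/12) = -105149/12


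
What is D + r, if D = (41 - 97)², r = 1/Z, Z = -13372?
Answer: 41934591/13372 ≈ 3136.0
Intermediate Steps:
r = -1/13372 (r = 1/(-13372) = -1/13372 ≈ -7.4783e-5)
D = 3136 (D = (-56)² = 3136)
D + r = 3136 - 1/13372 = 41934591/13372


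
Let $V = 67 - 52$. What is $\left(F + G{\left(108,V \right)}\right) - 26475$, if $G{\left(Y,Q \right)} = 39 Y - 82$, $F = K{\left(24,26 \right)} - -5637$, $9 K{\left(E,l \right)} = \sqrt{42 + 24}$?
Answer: $-16708 + \frac{\sqrt{66}}{9} \approx -16707.0$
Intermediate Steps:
$V = 15$
$K{\left(E,l \right)} = \frac{\sqrt{66}}{9}$ ($K{\left(E,l \right)} = \frac{\sqrt{42 + 24}}{9} = \frac{\sqrt{66}}{9}$)
$F = 5637 + \frac{\sqrt{66}}{9}$ ($F = \frac{\sqrt{66}}{9} - -5637 = \frac{\sqrt{66}}{9} + 5637 = 5637 + \frac{\sqrt{66}}{9} \approx 5637.9$)
$G{\left(Y,Q \right)} = -82 + 39 Y$
$\left(F + G{\left(108,V \right)}\right) - 26475 = \left(\left(5637 + \frac{\sqrt{66}}{9}\right) + \left(-82 + 39 \cdot 108\right)\right) - 26475 = \left(\left(5637 + \frac{\sqrt{66}}{9}\right) + \left(-82 + 4212\right)\right) - 26475 = \left(\left(5637 + \frac{\sqrt{66}}{9}\right) + 4130\right) - 26475 = \left(9767 + \frac{\sqrt{66}}{9}\right) - 26475 = -16708 + \frac{\sqrt{66}}{9}$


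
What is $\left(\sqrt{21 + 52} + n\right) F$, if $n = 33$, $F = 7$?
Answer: $231 + 7 \sqrt{73} \approx 290.81$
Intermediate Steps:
$\left(\sqrt{21 + 52} + n\right) F = \left(\sqrt{21 + 52} + 33\right) 7 = \left(\sqrt{73} + 33\right) 7 = \left(33 + \sqrt{73}\right) 7 = 231 + 7 \sqrt{73}$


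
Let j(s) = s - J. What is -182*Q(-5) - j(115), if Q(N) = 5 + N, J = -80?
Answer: -195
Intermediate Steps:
j(s) = 80 + s (j(s) = s - 1*(-80) = s + 80 = 80 + s)
-182*Q(-5) - j(115) = -182*(5 - 5) - (80 + 115) = -182*0 - 1*195 = 0 - 195 = -195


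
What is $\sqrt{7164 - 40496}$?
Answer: $2 i \sqrt{8333} \approx 182.57 i$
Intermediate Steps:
$\sqrt{7164 - 40496} = \sqrt{-33332} = 2 i \sqrt{8333}$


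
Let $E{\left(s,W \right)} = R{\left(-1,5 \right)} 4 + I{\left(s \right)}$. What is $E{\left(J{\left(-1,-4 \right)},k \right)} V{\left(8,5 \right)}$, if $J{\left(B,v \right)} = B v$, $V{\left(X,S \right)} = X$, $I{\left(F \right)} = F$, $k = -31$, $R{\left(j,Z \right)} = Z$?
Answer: $192$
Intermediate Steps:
$E{\left(s,W \right)} = 20 + s$ ($E{\left(s,W \right)} = 5 \cdot 4 + s = 20 + s$)
$E{\left(J{\left(-1,-4 \right)},k \right)} V{\left(8,5 \right)} = \left(20 - -4\right) 8 = \left(20 + 4\right) 8 = 24 \cdot 8 = 192$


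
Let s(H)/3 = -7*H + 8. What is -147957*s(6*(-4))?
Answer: -78121296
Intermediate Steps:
s(H) = 24 - 21*H (s(H) = 3*(-7*H + 8) = 3*(8 - 7*H) = 24 - 21*H)
-147957*s(6*(-4)) = -147957*(24 - 126*(-4)) = -147957*(24 - 21*(-24)) = -147957*(24 + 504) = -147957*528 = -78121296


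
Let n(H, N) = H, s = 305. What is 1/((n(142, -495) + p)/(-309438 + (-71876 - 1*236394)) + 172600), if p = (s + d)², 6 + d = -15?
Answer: 308854/53308160001 ≈ 5.7937e-6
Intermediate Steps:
d = -21 (d = -6 - 15 = -21)
p = 80656 (p = (305 - 21)² = 284² = 80656)
1/((n(142, -495) + p)/(-309438 + (-71876 - 1*236394)) + 172600) = 1/((142 + 80656)/(-309438 + (-71876 - 1*236394)) + 172600) = 1/(80798/(-309438 + (-71876 - 236394)) + 172600) = 1/(80798/(-309438 - 308270) + 172600) = 1/(80798/(-617708) + 172600) = 1/(80798*(-1/617708) + 172600) = 1/(-40399/308854 + 172600) = 1/(53308160001/308854) = 308854/53308160001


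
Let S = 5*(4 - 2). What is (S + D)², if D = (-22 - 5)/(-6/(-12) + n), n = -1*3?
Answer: 10816/25 ≈ 432.64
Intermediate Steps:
n = -3
S = 10 (S = 5*2 = 10)
D = 54/5 (D = (-22 - 5)/(-6/(-12) - 3) = -27/(-6*(-1/12) - 3) = -27/(½ - 3) = -27/(-5/2) = -27*(-⅖) = 54/5 ≈ 10.800)
(S + D)² = (10 + 54/5)² = (104/5)² = 10816/25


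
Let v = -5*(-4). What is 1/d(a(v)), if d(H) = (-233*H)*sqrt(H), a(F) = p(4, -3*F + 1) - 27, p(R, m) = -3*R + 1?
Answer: -I*sqrt(38)/336452 ≈ -1.8322e-5*I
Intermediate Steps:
v = 20
p(R, m) = 1 - 3*R
a(F) = -38 (a(F) = (1 - 3*4) - 27 = (1 - 12) - 27 = -11 - 27 = -38)
d(H) = -233*H**(3/2)
1/d(a(v)) = 1/(-(-8854)*I*sqrt(38)) = 1/(8854*I*sqrt(38)) = -I*sqrt(38)/336452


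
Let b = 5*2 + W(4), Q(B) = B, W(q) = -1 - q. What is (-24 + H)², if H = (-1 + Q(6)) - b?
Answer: 576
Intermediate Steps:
b = 5 (b = 5*2 + (-1 - 1*4) = 10 + (-1 - 4) = 10 - 5 = 5)
H = 0 (H = (-1 + 6) - 1*5 = 5 - 5 = 0)
(-24 + H)² = (-24 + 0)² = (-24)² = 576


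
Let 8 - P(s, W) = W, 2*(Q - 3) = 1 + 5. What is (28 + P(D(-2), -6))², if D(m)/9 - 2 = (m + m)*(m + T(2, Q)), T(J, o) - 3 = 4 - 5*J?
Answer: 1764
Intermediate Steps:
Q = 6 (Q = 3 + (1 + 5)/2 = 3 + (½)*6 = 3 + 3 = 6)
T(J, o) = 7 - 5*J (T(J, o) = 3 + (4 - 5*J) = 7 - 5*J)
D(m) = 18 + 18*m*(-3 + m) (D(m) = 18 + 9*((m + m)*(m + (7 - 5*2))) = 18 + 9*((2*m)*(m + (7 - 10))) = 18 + 9*((2*m)*(m - 3)) = 18 + 9*((2*m)*(-3 + m)) = 18 + 9*(2*m*(-3 + m)) = 18 + 18*m*(-3 + m))
P(s, W) = 8 - W
(28 + P(D(-2), -6))² = (28 + (8 - 1*(-6)))² = (28 + (8 + 6))² = (28 + 14)² = 42² = 1764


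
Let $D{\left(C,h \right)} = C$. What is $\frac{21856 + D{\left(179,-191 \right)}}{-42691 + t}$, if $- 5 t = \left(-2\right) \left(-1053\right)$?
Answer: $- \frac{110175}{215561} \approx -0.51111$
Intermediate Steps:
$t = - \frac{2106}{5}$ ($t = - \frac{\left(-2\right) \left(-1053\right)}{5} = \left(- \frac{1}{5}\right) 2106 = - \frac{2106}{5} \approx -421.2$)
$\frac{21856 + D{\left(179,-191 \right)}}{-42691 + t} = \frac{21856 + 179}{-42691 - \frac{2106}{5}} = \frac{22035}{- \frac{215561}{5}} = 22035 \left(- \frac{5}{215561}\right) = - \frac{110175}{215561}$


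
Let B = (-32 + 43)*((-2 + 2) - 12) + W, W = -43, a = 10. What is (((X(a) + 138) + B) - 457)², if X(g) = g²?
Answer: 155236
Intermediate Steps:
B = -175 (B = (-32 + 43)*((-2 + 2) - 12) - 43 = 11*(0 - 12) - 43 = 11*(-12) - 43 = -132 - 43 = -175)
(((X(a) + 138) + B) - 457)² = (((10² + 138) - 175) - 457)² = (((100 + 138) - 175) - 457)² = ((238 - 175) - 457)² = (63 - 457)² = (-394)² = 155236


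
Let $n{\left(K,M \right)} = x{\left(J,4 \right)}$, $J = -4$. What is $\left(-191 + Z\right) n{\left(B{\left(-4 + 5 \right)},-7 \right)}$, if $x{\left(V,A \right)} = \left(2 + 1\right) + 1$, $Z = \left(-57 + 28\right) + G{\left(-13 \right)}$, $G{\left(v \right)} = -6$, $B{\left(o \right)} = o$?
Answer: $-904$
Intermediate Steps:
$Z = -35$ ($Z = \left(-57 + 28\right) - 6 = -29 - 6 = -35$)
$x{\left(V,A \right)} = 4$ ($x{\left(V,A \right)} = 3 + 1 = 4$)
$n{\left(K,M \right)} = 4$
$\left(-191 + Z\right) n{\left(B{\left(-4 + 5 \right)},-7 \right)} = \left(-191 - 35\right) 4 = \left(-226\right) 4 = -904$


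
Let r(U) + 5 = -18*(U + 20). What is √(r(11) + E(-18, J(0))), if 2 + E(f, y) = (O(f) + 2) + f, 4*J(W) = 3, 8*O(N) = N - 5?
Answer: 3*I*√1038/4 ≈ 24.164*I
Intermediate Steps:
r(U) = -365 - 18*U (r(U) = -5 - 18*(U + 20) = -5 - 18*(20 + U) = -5 + (-360 - 18*U) = -365 - 18*U)
O(N) = -5/8 + N/8 (O(N) = (N - 5)/8 = (-5 + N)/8 = -5/8 + N/8)
J(W) = ¾ (J(W) = (¼)*3 = ¾)
E(f, y) = -5/8 + 9*f/8 (E(f, y) = -2 + (((-5/8 + f/8) + 2) + f) = -2 + ((11/8 + f/8) + f) = -2 + (11/8 + 9*f/8) = -5/8 + 9*f/8)
√(r(11) + E(-18, J(0))) = √((-365 - 18*11) + (-5/8 + (9/8)*(-18))) = √((-365 - 198) + (-5/8 - 81/4)) = √(-563 - 167/8) = √(-4671/8) = 3*I*√1038/4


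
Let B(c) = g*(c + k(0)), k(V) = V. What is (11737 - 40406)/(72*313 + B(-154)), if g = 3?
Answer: -28669/22074 ≈ -1.2988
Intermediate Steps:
B(c) = 3*c (B(c) = 3*(c + 0) = 3*c)
(11737 - 40406)/(72*313 + B(-154)) = (11737 - 40406)/(72*313 + 3*(-154)) = -28669/(22536 - 462) = -28669/22074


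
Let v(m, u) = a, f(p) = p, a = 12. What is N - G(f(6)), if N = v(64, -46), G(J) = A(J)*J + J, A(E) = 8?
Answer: -42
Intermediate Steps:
G(J) = 9*J (G(J) = 8*J + J = 9*J)
v(m, u) = 12
N = 12
N - G(f(6)) = 12 - 9*6 = 12 - 1*54 = 12 - 54 = -42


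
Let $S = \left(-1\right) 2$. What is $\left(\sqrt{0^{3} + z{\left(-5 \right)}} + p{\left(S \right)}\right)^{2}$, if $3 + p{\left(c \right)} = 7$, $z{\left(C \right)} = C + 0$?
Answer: $\left(4 + i \sqrt{5}\right)^{2} \approx 11.0 + 17.889 i$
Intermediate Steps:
$S = -2$
$z{\left(C \right)} = C$
$p{\left(c \right)} = 4$ ($p{\left(c \right)} = -3 + 7 = 4$)
$\left(\sqrt{0^{3} + z{\left(-5 \right)}} + p{\left(S \right)}\right)^{2} = \left(\sqrt{0^{3} - 5} + 4\right)^{2} = \left(\sqrt{0 - 5} + 4\right)^{2} = \left(\sqrt{-5} + 4\right)^{2} = \left(i \sqrt{5} + 4\right)^{2} = \left(4 + i \sqrt{5}\right)^{2}$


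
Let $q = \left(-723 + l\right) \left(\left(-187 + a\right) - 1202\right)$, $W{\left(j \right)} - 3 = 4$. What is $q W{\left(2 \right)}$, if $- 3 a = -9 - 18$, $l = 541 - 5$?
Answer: $1806420$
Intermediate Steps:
$l = 536$
$W{\left(j \right)} = 7$ ($W{\left(j \right)} = 3 + 4 = 7$)
$a = 9$ ($a = - \frac{-9 - 18}{3} = \left(- \frac{1}{3}\right) \left(-27\right) = 9$)
$q = 258060$ ($q = \left(-723 + 536\right) \left(\left(-187 + 9\right) - 1202\right) = - 187 \left(-178 - 1202\right) = \left(-187\right) \left(-1380\right) = 258060$)
$q W{\left(2 \right)} = 258060 \cdot 7 = 1806420$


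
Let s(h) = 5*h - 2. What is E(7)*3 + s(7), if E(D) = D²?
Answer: 180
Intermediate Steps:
s(h) = -2 + 5*h
E(7)*3 + s(7) = 7²*3 + (-2 + 5*7) = 49*3 + (-2 + 35) = 147 + 33 = 180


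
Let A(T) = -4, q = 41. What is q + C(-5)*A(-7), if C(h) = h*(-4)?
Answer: -39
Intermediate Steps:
C(h) = -4*h
q + C(-5)*A(-7) = 41 - 4*(-5)*(-4) = 41 + 20*(-4) = 41 - 80 = -39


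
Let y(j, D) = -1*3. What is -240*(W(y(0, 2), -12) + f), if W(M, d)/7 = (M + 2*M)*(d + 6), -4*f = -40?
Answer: -93120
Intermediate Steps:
f = 10 (f = -¼*(-40) = 10)
y(j, D) = -3
W(M, d) = 21*M*(6 + d) (W(M, d) = 7*((M + 2*M)*(d + 6)) = 7*((3*M)*(6 + d)) = 7*(3*M*(6 + d)) = 21*M*(6 + d))
-240*(W(y(0, 2), -12) + f) = -240*(21*(-3)*(6 - 12) + 10) = -240*(21*(-3)*(-6) + 10) = -240*(378 + 10) = -240*388 = -93120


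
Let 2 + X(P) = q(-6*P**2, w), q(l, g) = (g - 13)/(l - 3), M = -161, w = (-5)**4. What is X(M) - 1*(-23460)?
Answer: 405377630/17281 ≈ 23458.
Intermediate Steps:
w = 625
q(l, g) = (-13 + g)/(-3 + l)
X(P) = -2 + 612/(-3 - 6*P**2) (X(P) = -2 + (-13 + 625)/(-3 - 6*P**2) = -2 + 612/(-3 - 6*P**2))
X(M) - 1*(-23460) = 2*(-103 - 2*(-161)**2)/(1 + 2*(-161)**2) - 1*(-23460) = 2*(-103 - 2*25921)/(1 + 2*25921) + 23460 = 2*(-103 - 51842)/(1 + 51842) + 23460 = 2*(-51945)/51843 + 23460 = 2*(1/51843)*(-51945) + 23460 = -34630/17281 + 23460 = 405377630/17281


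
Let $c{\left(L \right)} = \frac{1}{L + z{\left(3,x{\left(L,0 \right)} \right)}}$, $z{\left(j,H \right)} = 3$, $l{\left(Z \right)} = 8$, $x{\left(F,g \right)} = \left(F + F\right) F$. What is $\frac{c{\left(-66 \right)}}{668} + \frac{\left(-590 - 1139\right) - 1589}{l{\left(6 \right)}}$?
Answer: $- \frac{4363585}{10521} \approx -414.75$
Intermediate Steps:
$x{\left(F,g \right)} = 2 F^{2}$ ($x{\left(F,g \right)} = 2 F F = 2 F^{2}$)
$c{\left(L \right)} = \frac{1}{3 + L}$ ($c{\left(L \right)} = \frac{1}{L + 3} = \frac{1}{3 + L}$)
$\frac{c{\left(-66 \right)}}{668} + \frac{\left(-590 - 1139\right) - 1589}{l{\left(6 \right)}} = \frac{1}{\left(3 - 66\right) 668} + \frac{\left(-590 - 1139\right) - 1589}{8} = \frac{1}{-63} \cdot \frac{1}{668} + \left(-1729 - 1589\right) \frac{1}{8} = \left(- \frac{1}{63}\right) \frac{1}{668} - \frac{1659}{4} = - \frac{1}{42084} - \frac{1659}{4} = - \frac{4363585}{10521}$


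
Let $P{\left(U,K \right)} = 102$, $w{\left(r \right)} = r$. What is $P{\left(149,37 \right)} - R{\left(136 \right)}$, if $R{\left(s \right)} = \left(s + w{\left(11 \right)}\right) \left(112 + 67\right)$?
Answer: $-26211$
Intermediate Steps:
$R{\left(s \right)} = 1969 + 179 s$ ($R{\left(s \right)} = \left(s + 11\right) \left(112 + 67\right) = \left(11 + s\right) 179 = 1969 + 179 s$)
$P{\left(149,37 \right)} - R{\left(136 \right)} = 102 - \left(1969 + 179 \cdot 136\right) = 102 - \left(1969 + 24344\right) = 102 - 26313 = -26211$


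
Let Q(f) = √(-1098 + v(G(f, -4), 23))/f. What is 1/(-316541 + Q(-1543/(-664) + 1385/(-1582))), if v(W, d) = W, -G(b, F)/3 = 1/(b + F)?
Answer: -245481854466031660577927/77705072100037653482437321579 - 399534220232*I*√1970054480826066/77705072100037653482437321579 ≈ -3.1591e-6 - 2.2821e-10*I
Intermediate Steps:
G(b, F) = -3/(F + b) (G(b, F) = -3/(b + F) = -3/(F + b))
Q(f) = √(-1098 - 3/(-4 + f))/f
1/(-316541 + Q(-1543/(-664) + 1385/(-1582))) = 1/(-316541 + √3*√((1463 - 366*(-1543/(-664) + 1385/(-1582)))/(-4 + (-1543/(-664) + 1385/(-1582))))/(-1543/(-664) + 1385/(-1582))) = 1/(-316541 + √3*√((1463 - 366*(-1543*(-1/664) + 1385*(-1/1582)))/(-4 + (-1543*(-1/664) + 1385*(-1/1582))))/(-1543*(-1/664) + 1385*(-1/1582))) = 1/(-316541 + √3*√((1463 - 366*(1543/664 - 1385/1582))/(-4 + (1543/664 - 1385/1582)))/(1543/664 - 1385/1582)) = 1/(-316541 + √3*√((1463 - 366*760693/525224)/(-4 + 760693/525224))/(760693/525224)) = 1/(-316541 + √3*(525224/760693)*√((1463 - 139206819/262612)/(-1340203/525224))) = 1/(-316541 + √3*(525224/760693)*√(-525224/1340203*244994537/262612)) = 1/(-316541 + √3*(525224/760693)*√(-489989074/1340203)) = 1/(-316541 + √3*(525224/760693)*(I*√656684826942022/1340203)) = 1/(-316541 + 525224*I*√1970054480826066/1019483040679)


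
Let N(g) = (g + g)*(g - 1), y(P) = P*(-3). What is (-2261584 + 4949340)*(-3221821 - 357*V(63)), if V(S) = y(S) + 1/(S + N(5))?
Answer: -873247089126956/103 ≈ -8.4781e+12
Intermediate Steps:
y(P) = -3*P
N(g) = 2*g*(-1 + g) (N(g) = (2*g)*(-1 + g) = 2*g*(-1 + g))
V(S) = 1/(40 + S) - 3*S (V(S) = -3*S + 1/(S + 2*5*(-1 + 5)) = -3*S + 1/(S + 2*5*4) = -3*S + 1/(S + 40) = -3*S + 1/(40 + S) = 1/(40 + S) - 3*S)
(-2261584 + 4949340)*(-3221821 - 357*V(63)) = (-2261584 + 4949340)*(-3221821 - 357*(1 - 120*63 - 3*63²)/(40 + 63)) = 2687756*(-3221821 - 357*(1 - 7560 - 3*3969)/103) = 2687756*(-3221821 - 357*(1 - 7560 - 11907)/103) = 2687756*(-3221821 - 357*(-19466)/103) = 2687756*(-3221821 - 357*(-19466/103)) = 2687756*(-3221821 + 6949362/103) = 2687756*(-324898201/103) = -873247089126956/103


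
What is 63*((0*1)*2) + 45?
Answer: 45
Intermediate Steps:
63*((0*1)*2) + 45 = 63*(0*2) + 45 = 63*0 + 45 = 0 + 45 = 45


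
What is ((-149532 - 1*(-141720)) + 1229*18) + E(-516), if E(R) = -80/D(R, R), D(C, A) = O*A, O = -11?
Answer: 20305870/1419 ≈ 14310.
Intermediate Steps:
D(C, A) = -11*A
E(R) = 80/(11*R) (E(R) = -80*(-1/(11*R)) = -(-80)/(11*R) = 80/(11*R))
((-149532 - 1*(-141720)) + 1229*18) + E(-516) = ((-149532 - 1*(-141720)) + 1229*18) + (80/11)/(-516) = ((-149532 + 141720) + 22122) + (80/11)*(-1/516) = (-7812 + 22122) - 20/1419 = 14310 - 20/1419 = 20305870/1419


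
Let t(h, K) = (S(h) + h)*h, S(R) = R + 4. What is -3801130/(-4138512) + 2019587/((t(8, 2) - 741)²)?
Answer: 688657019891/99785732088 ≈ 6.9014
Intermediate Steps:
S(R) = 4 + R
t(h, K) = h*(4 + 2*h) (t(h, K) = ((4 + h) + h)*h = (4 + 2*h)*h = h*(4 + 2*h))
-3801130/(-4138512) + 2019587/((t(8, 2) - 741)²) = -3801130/(-4138512) + 2019587/((2*8*(2 + 8) - 741)²) = -3801130*(-1/4138512) + 2019587/((2*8*10 - 741)²) = 1900565/2069256 + 2019587/((160 - 741)²) = 1900565/2069256 + 2019587/((-581)²) = 1900565/2069256 + 2019587/337561 = 688657019891/99785732088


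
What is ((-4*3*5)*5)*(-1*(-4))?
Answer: -1200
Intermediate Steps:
((-4*3*5)*5)*(-1*(-4)) = (-12*5*5)*4 = -60*5*4 = -300*4 = -1200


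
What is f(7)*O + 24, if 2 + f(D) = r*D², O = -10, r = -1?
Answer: 534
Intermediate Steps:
f(D) = -2 - D²
f(7)*O + 24 = (-2 - 1*7²)*(-10) + 24 = (-2 - 1*49)*(-10) + 24 = (-2 - 49)*(-10) + 24 = -51*(-10) + 24 = 510 + 24 = 534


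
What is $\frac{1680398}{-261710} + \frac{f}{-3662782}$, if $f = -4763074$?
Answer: $- \frac{1227096862674}{239646669305} \approx -5.1204$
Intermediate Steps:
$\frac{1680398}{-261710} + \frac{f}{-3662782} = \frac{1680398}{-261710} - \frac{4763074}{-3662782} = 1680398 \left(- \frac{1}{261710}\right) - - \frac{2381537}{1831391} = - \frac{840199}{130855} + \frac{2381537}{1831391} = - \frac{1227096862674}{239646669305}$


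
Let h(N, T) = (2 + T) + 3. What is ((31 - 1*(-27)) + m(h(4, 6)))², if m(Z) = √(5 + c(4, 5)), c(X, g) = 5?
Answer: (58 + √10)² ≈ 3740.8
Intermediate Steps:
h(N, T) = 5 + T
m(Z) = √10 (m(Z) = √(5 + 5) = √10)
((31 - 1*(-27)) + m(h(4, 6)))² = ((31 - 1*(-27)) + √10)² = ((31 + 27) + √10)² = (58 + √10)²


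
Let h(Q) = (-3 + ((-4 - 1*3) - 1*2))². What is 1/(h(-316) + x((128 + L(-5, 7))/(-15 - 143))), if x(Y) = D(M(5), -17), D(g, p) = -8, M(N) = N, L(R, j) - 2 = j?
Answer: 1/136 ≈ 0.0073529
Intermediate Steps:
L(R, j) = 2 + j
x(Y) = -8
h(Q) = 144 (h(Q) = (-3 + ((-4 - 3) - 2))² = (-3 + (-7 - 2))² = (-3 - 9)² = (-12)² = 144)
1/(h(-316) + x((128 + L(-5, 7))/(-15 - 143))) = 1/(144 - 8) = 1/136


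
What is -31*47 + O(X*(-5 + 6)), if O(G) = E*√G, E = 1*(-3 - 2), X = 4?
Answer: -1467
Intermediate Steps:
E = -5 (E = 1*(-5) = -5)
O(G) = -5*√G
-31*47 + O(X*(-5 + 6)) = -31*47 - 5*2*√(-5 + 6) = -1457 - 5*√(4*1) = -1457 - 5*√4 = -1457 - 5*2 = -1457 - 10 = -1467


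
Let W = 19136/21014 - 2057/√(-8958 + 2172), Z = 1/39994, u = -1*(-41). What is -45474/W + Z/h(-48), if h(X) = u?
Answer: -50869281868606948395191/766976303557361232410 + 30979625851820646*I*√754/467738638574665 ≈ -66.324 + 1818.7*I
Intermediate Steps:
u = 41
h(X) = 41
Z = 1/39994 ≈ 2.5004e-5
W = 9568/10507 + 2057*I*√754/2262 (W = 19136*(1/21014) - 2057*(-I*√754/2262) = 9568/10507 - 2057*(-I*√754/2262) = 9568/10507 - (-2057)*I*√754/2262 = 9568/10507 + 2057*I*√754/2262 ≈ 0.91063 + 24.971*I)
-45474/W + Z/h(-48) = -45474/(9568/10507 + 2057*I*√754/2262) + (1/39994)/41 = -45474/(9568/10507 + 2057*I*√754/2262) + (1/39994)*(1/41) = -45474/(9568/10507 + 2057*I*√754/2262) + 1/1639754 = 1/1639754 - 45474/(9568/10507 + 2057*I*√754/2262)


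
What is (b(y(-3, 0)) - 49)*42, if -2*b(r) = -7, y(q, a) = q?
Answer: -1911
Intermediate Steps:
b(r) = 7/2 (b(r) = -1/2*(-7) = 7/2)
(b(y(-3, 0)) - 49)*42 = (7/2 - 49)*42 = -91/2*42 = -1911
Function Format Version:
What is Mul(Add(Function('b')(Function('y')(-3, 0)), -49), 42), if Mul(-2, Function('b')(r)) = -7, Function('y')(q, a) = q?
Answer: -1911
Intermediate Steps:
Function('b')(r) = Rational(7, 2) (Function('b')(r) = Mul(Rational(-1, 2), -7) = Rational(7, 2))
Mul(Add(Function('b')(Function('y')(-3, 0)), -49), 42) = Mul(Add(Rational(7, 2), -49), 42) = Mul(Rational(-91, 2), 42) = -1911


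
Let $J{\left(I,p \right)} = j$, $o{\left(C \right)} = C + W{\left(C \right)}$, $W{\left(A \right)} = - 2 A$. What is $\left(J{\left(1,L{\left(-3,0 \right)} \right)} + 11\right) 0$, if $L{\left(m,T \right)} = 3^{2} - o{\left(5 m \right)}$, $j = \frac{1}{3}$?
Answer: $0$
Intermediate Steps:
$o{\left(C \right)} = - C$ ($o{\left(C \right)} = C - 2 C = - C$)
$j = \frac{1}{3} \approx 0.33333$
$L{\left(m,T \right)} = 9 + 5 m$ ($L{\left(m,T \right)} = 3^{2} - - 5 m = 9 - - 5 m = 9 + 5 m$)
$J{\left(I,p \right)} = \frac{1}{3}$
$\left(J{\left(1,L{\left(-3,0 \right)} \right)} + 11\right) 0 = \left(\frac{1}{3} + 11\right) 0 = \frac{34}{3} \cdot 0 = 0$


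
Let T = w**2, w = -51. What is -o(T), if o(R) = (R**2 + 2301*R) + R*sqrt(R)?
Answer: -12882753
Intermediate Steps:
T = 2601 (T = (-51)**2 = 2601)
o(R) = R**2 + R**(3/2) + 2301*R (o(R) = (R**2 + 2301*R) + R**(3/2) = R**2 + R**(3/2) + 2301*R)
-o(T) = -(2601**2 + 2601**(3/2) + 2301*2601) = -(6765201 + 132651 + 5984901) = -1*12882753 = -12882753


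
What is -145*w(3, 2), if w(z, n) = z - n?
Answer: -145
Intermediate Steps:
-145*w(3, 2) = -145*(3 - 1*2) = -145*(3 - 2) = -145*1 = -145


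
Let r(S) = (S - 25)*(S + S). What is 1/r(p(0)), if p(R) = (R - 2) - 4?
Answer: 1/372 ≈ 0.0026882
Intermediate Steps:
p(R) = -6 + R (p(R) = (-2 + R) - 4 = -6 + R)
r(S) = 2*S*(-25 + S) (r(S) = (-25 + S)*(2*S) = 2*S*(-25 + S))
1/r(p(0)) = 1/(2*(-6 + 0)*(-25 + (-6 + 0))) = 1/(2*(-6)*(-25 - 6)) = 1/(2*(-6)*(-31)) = 1/372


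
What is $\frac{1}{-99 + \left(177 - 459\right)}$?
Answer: $- \frac{1}{381} \approx -0.0026247$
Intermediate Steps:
$\frac{1}{-99 + \left(177 - 459\right)} = \frac{1}{-99 - 282} = \frac{1}{-381} = - \frac{1}{381}$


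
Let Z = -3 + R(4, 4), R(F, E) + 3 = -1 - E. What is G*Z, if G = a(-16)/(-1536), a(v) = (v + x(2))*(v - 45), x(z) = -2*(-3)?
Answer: 3355/768 ≈ 4.3685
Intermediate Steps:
x(z) = 6
R(F, E) = -4 - E (R(F, E) = -3 + (-1 - E) = -4 - E)
a(v) = (-45 + v)*(6 + v) (a(v) = (v + 6)*(v - 45) = (6 + v)*(-45 + v) = (-45 + v)*(6 + v))
G = -305/768 (G = (-270 + (-16)² - 39*(-16))/(-1536) = (-270 + 256 + 624)*(-1/1536) = 610*(-1/1536) = -305/768 ≈ -0.39714)
Z = -11 (Z = -3 + (-4 - 1*4) = -3 + (-4 - 4) = -3 - 8 = -11)
G*Z = -305/768*(-11) = 3355/768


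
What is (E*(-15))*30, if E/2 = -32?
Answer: 28800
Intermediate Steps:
E = -64 (E = 2*(-32) = -64)
(E*(-15))*30 = -64*(-15)*30 = 960*30 = 28800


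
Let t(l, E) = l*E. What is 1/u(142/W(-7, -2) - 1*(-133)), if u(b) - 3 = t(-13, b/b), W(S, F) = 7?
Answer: -1/10 ≈ -0.10000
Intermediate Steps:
t(l, E) = E*l
u(b) = -10 (u(b) = 3 + (b/b)*(-13) = 3 + 1*(-13) = 3 - 13 = -10)
1/u(142/W(-7, -2) - 1*(-133)) = 1/(-10) = -1/10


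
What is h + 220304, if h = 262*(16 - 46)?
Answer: 212444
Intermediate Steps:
h = -7860 (h = 262*(-30) = -7860)
h + 220304 = -7860 + 220304 = 212444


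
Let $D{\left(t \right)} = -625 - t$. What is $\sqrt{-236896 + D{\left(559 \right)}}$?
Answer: $16 i \sqrt{930} \approx 487.93 i$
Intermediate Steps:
$\sqrt{-236896 + D{\left(559 \right)}} = \sqrt{-236896 - 1184} = \sqrt{-238080} = 16 i \sqrt{930}$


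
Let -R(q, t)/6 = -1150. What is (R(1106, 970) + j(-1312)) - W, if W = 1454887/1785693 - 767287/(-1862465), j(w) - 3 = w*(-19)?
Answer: 15122737768308607/475112959035 ≈ 31830.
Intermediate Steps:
j(w) = 3 - 19*w (j(w) = 3 + w*(-19) = 3 - 19*w)
R(q, t) = 6900 (R(q, t) = -6*(-1150) = 6900)
W = 582830734478/475112959035 (W = 1454887*(1/1785693) - 767287*(-1/1862465) = 207841/255099 + 767287/1862465 = 582830734478/475112959035 ≈ 1.2267)
(R(1106, 970) + j(-1312)) - W = (6900 + (3 - 19*(-1312))) - 1*582830734478/475112959035 = (6900 + (3 + 24928)) - 582830734478/475112959035 = (6900 + 24931) - 582830734478/475112959035 = 31831 - 582830734478/475112959035 = 15122737768308607/475112959035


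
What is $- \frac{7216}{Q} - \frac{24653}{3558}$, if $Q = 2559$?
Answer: $- \frac{9862395}{1011658} \approx -9.7487$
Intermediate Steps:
$- \frac{7216}{Q} - \frac{24653}{3558} = - \frac{7216}{2559} - \frac{24653}{3558} = - \frac{9862395}{1011658}$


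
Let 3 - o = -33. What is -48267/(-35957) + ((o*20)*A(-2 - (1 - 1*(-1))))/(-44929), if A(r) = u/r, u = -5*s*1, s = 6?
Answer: 1974420243/1615512053 ≈ 1.2222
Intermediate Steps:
o = 36 (o = 3 - 1*(-33) = 3 + 33 = 36)
u = -30 (u = -5*6*1 = -30*1 = -30)
A(r) = -30/r
-48267/(-35957) + ((o*20)*A(-2 - (1 - 1*(-1))))/(-44929) = -48267/(-35957) + ((36*20)*(-30/(-2 - (1 - 1*(-1)))))/(-44929) = -48267*(-1/35957) + (720*(-30/(-2 - (1 + 1))))*(-1/44929) = 48267/35957 + (720*(-30/(-2 - 1*2)))*(-1/44929) = 48267/35957 + (720*(-30/(-2 - 2)))*(-1/44929) = 48267/35957 + (720*(-30/(-4)))*(-1/44929) = 48267/35957 + (720*(-30*(-1/4)))*(-1/44929) = 48267/35957 + (720*(15/2))*(-1/44929) = 48267/35957 + 5400*(-1/44929) = 48267/35957 - 5400/44929 = 1974420243/1615512053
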